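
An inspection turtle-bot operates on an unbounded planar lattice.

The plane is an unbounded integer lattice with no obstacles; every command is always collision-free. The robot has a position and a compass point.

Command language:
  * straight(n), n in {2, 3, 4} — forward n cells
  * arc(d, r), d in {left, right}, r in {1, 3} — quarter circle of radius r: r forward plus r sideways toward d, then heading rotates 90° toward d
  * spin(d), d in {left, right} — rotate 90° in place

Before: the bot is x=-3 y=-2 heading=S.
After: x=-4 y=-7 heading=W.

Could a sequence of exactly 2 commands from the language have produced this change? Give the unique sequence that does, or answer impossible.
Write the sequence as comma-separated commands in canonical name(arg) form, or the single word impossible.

straight(4), arc(right, 1)

key: running arc(right, 1) before straight(4) would end elsewhere — order is forced
begin: x=-3 y=-2 heading=S
[1] after straight(4): x=-3 y=-6 heading=S
[2] after arc(right, 1): x=-4 y=-7 heading=W
no rival 2-sequence matches.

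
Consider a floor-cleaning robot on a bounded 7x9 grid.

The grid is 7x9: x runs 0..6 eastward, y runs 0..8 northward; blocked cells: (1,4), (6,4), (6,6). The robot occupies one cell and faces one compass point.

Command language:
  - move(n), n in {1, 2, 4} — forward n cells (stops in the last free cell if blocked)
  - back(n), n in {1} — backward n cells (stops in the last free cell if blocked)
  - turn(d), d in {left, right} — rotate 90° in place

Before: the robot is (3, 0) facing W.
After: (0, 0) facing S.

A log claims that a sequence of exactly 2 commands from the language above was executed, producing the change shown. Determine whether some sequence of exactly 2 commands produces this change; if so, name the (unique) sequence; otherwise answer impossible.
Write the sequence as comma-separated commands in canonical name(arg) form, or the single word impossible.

key: order matters: swapping move(4) and turn(left) lands elsewhere
from: (3, 0) facing W
[1] after move(4): (0, 0) facing W
[2] after turn(left): (0, 0) facing S
all 36 alternatives checked — unique.

move(4), turn(left)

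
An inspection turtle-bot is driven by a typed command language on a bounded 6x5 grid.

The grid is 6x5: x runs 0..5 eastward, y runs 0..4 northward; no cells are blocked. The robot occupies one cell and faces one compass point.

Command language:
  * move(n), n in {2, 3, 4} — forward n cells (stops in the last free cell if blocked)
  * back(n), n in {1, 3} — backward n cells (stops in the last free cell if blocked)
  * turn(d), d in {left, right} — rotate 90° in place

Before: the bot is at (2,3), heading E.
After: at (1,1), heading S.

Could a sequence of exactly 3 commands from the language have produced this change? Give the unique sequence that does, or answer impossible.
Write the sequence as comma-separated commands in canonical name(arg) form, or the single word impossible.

back(1), turn(right), move(2)

key: running move(2) before back(1) would end elsewhere — order is forced
begin: at (2,3), heading E
step 1 (back(1)): at (1,3), heading E
step 2 (turn(right)): at (1,3), heading S
step 3 (move(2)): at (1,1), heading S
uniquely the one of 343 3-step routes that fits.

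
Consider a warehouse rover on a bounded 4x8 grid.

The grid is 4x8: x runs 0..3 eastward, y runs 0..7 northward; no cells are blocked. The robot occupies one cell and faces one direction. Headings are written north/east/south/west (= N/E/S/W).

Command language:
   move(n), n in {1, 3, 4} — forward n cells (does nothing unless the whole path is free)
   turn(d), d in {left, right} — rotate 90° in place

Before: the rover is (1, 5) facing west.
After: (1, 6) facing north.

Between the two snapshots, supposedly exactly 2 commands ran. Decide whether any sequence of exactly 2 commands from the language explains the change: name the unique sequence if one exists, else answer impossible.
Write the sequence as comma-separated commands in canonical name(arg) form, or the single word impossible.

turn(right), move(1)

key: cell and facing (now N) both changed — the 2 commands mix motion and turning
from: (1, 5) facing west
t=1 turn(right) ⇒ (1, 5) facing north
t=2 move(1) ⇒ (1, 6) facing north
no rival 2-sequence matches.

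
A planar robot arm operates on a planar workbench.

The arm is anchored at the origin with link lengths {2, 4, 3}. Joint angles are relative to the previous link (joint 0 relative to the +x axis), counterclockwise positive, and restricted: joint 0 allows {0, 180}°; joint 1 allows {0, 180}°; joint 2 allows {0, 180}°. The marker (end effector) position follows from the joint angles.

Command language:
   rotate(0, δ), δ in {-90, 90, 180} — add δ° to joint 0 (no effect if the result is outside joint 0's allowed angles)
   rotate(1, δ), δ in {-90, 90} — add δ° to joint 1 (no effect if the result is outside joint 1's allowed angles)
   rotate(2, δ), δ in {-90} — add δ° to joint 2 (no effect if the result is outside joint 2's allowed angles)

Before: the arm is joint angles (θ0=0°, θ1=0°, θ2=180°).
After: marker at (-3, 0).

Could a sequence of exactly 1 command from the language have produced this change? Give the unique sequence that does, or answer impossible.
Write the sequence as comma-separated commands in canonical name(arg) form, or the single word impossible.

rotate(0, 180)

begin: joint angles (θ0=0°, θ1=0°, θ2=180°)
t=1 rotate(0, 180) ⇒ joint angles (θ0=180°, θ1=0°, θ2=180°)
uniquely the one of 6 1-step routes that fits.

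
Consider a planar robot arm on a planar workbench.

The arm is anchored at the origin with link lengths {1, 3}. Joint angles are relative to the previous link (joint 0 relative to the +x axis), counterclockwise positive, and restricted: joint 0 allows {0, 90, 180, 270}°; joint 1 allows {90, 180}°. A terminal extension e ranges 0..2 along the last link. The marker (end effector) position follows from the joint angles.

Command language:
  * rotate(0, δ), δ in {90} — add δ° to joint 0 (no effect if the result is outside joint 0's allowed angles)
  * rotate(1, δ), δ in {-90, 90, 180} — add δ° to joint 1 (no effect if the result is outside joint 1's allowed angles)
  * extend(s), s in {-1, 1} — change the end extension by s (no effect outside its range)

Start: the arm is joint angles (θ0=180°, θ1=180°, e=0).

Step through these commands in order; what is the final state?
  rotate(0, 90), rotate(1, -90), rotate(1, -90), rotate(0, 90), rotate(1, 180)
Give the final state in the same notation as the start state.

joint angles (θ0=0°, θ1=90°, e=0)

begin: joint angles (θ0=180°, θ1=180°, e=0)
step 1 (rotate(0, 90)): joint angles (θ0=270°, θ1=180°, e=0)
step 2 (rotate(1, -90)): joint angles (θ0=270°, θ1=90°, e=0)
step 3 (rotate(1, -90)): joint angles (θ0=270°, θ1=90°, e=0)
step 4 (rotate(0, 90)): joint angles (θ0=0°, θ1=90°, e=0)
step 5 (rotate(1, 180)): joint angles (θ0=0°, θ1=90°, e=0)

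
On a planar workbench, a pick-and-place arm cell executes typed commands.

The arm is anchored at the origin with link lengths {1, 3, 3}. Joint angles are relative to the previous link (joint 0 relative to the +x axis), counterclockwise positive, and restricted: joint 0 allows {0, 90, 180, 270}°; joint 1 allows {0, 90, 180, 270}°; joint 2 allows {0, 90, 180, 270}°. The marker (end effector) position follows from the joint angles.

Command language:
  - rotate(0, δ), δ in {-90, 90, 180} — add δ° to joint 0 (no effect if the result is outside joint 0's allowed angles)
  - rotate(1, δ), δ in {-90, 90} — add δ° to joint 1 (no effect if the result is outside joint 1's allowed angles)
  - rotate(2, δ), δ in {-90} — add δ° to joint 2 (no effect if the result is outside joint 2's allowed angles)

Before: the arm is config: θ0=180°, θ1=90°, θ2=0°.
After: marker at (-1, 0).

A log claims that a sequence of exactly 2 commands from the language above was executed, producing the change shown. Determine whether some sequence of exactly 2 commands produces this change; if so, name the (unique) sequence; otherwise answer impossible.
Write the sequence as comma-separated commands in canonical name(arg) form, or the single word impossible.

rotate(2, -90), rotate(2, -90)

begin: config: θ0=180°, θ1=90°, θ2=0°
[1] after rotate(2, -90): config: θ0=180°, θ1=90°, θ2=270°
[2] after rotate(2, -90): config: θ0=180°, θ1=90°, θ2=180°
no rival 2-sequence matches.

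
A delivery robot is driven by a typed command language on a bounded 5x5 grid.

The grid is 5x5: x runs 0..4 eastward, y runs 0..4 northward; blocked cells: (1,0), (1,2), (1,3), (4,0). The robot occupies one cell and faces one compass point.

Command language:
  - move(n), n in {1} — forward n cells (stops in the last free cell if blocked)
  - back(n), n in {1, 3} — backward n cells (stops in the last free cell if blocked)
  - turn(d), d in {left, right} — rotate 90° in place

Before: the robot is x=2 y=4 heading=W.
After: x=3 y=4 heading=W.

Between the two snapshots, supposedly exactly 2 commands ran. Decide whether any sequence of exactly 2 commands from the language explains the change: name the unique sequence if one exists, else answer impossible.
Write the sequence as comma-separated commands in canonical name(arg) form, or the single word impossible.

back(3), move(1)

key: back(3) runs into the grid edge before its full distance
from: x=2 y=4 heading=W
t=1 back(3) ⇒ x=4 y=4 heading=W
t=2 move(1) ⇒ x=3 y=4 heading=W
no other 2-command option fits: unique.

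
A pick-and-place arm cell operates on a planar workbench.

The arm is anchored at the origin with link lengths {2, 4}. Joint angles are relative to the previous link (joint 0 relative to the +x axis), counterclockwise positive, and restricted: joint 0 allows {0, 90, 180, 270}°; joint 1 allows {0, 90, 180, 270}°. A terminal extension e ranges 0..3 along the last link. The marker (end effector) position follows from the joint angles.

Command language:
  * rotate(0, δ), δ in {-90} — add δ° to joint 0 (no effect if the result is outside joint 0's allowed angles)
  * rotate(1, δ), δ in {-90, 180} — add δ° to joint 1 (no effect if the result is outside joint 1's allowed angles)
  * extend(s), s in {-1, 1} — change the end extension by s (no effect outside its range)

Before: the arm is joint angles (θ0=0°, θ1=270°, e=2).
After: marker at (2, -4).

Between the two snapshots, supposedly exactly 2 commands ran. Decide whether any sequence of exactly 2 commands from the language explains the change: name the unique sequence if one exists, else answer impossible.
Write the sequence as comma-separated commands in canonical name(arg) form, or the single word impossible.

initial: joint angles (θ0=0°, θ1=270°, e=2)
t=1 extend(-1) ⇒ joint angles (θ0=0°, θ1=270°, e=1)
t=2 extend(-1) ⇒ joint angles (θ0=0°, θ1=270°, e=0)
no rival 2-sequence matches.

extend(-1), extend(-1)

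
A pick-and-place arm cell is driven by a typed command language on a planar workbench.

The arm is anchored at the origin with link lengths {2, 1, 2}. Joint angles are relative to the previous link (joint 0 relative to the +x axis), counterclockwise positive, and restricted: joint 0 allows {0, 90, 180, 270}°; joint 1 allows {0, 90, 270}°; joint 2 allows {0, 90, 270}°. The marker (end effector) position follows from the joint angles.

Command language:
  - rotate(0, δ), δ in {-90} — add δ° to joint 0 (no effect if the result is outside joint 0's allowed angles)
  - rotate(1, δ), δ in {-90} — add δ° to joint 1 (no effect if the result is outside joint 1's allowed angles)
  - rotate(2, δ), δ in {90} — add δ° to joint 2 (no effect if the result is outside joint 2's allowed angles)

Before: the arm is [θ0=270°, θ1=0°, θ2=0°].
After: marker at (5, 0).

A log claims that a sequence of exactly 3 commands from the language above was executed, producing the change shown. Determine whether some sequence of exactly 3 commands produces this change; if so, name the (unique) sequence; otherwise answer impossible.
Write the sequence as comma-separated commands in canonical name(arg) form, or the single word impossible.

rotate(0, -90), rotate(0, -90), rotate(0, -90)

from: [θ0=270°, θ1=0°, θ2=0°]
step 1 (rotate(0, -90)): [θ0=180°, θ1=0°, θ2=0°]
step 2 (rotate(0, -90)): [θ0=90°, θ1=0°, θ2=0°]
step 3 (rotate(0, -90)): [θ0=0°, θ1=0°, θ2=0°]
no other 3-command option fits: unique.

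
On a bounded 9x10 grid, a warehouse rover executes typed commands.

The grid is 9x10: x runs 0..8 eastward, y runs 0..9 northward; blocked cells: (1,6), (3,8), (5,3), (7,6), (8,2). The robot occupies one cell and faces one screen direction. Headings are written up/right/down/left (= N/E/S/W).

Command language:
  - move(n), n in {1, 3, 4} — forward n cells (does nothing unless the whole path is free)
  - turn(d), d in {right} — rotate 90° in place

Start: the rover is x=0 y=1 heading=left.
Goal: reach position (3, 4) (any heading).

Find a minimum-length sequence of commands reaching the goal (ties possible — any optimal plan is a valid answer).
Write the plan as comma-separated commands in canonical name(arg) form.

turn(right), move(3), turn(right), move(3)

start: x=0 y=1 heading=left
t=1 turn(right) ⇒ x=0 y=1 heading=up
t=2 move(3) ⇒ x=0 y=4 heading=up
t=3 turn(right) ⇒ x=0 y=4 heading=right
t=4 move(3) ⇒ x=3 y=4 heading=right
shorter routes all fall short; 4 is best.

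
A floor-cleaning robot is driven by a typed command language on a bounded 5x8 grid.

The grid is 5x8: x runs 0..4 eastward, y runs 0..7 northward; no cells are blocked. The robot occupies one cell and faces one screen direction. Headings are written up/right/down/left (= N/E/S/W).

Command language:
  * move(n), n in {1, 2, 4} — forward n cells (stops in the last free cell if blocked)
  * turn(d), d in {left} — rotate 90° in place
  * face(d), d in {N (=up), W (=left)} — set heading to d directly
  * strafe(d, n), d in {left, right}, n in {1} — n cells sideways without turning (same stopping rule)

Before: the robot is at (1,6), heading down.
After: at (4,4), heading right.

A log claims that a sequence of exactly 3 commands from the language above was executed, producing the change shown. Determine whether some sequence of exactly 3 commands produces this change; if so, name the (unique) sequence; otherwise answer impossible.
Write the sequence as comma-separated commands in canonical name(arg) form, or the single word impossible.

move(2), turn(left), move(4)

key: position moved to (4,4) AND the heading swung to E — translation plus rotation needed
initial: at (1,6), heading down
step 1 (move(2)): at (1,4), heading down
step 2 (turn(left)): at (1,4), heading right
step 3 (move(4)): at (4,4), heading right
uniquely the one of 512 3-step routes that fits.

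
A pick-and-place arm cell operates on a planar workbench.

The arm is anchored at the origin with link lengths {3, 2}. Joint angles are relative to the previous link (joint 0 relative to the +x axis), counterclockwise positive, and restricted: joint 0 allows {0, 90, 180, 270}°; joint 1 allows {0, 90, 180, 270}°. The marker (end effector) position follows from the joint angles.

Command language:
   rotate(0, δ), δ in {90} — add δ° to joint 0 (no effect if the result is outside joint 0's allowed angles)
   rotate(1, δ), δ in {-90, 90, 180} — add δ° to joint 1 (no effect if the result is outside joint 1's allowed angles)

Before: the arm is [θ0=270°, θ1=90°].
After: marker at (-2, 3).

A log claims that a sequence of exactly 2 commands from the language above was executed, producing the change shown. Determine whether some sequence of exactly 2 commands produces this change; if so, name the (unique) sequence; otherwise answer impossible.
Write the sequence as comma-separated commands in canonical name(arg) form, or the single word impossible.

rotate(0, 90), rotate(0, 90)

start: [θ0=270°, θ1=90°]
t=1 rotate(0, 90) ⇒ [θ0=0°, θ1=90°]
t=2 rotate(0, 90) ⇒ [θ0=90°, θ1=90°]
no rival 2-sequence matches.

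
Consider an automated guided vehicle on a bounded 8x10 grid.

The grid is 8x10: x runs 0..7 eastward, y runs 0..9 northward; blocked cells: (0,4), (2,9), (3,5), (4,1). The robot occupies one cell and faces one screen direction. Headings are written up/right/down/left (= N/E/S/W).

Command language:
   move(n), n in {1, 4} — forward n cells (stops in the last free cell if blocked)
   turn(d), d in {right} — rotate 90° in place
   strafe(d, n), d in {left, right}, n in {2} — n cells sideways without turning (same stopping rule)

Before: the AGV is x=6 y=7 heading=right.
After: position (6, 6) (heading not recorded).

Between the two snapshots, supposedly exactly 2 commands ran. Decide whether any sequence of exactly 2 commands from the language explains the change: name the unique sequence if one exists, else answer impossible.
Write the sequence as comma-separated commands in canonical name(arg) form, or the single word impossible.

turn(right), move(1)

key: order matters: swapping turn(right) and move(1) lands elsewhere
initial: x=6 y=7 heading=right
t=1 turn(right) ⇒ x=6 y=7 heading=down
t=2 move(1) ⇒ x=6 y=6 heading=down
uniquely the one of 25 2-step routes that fits.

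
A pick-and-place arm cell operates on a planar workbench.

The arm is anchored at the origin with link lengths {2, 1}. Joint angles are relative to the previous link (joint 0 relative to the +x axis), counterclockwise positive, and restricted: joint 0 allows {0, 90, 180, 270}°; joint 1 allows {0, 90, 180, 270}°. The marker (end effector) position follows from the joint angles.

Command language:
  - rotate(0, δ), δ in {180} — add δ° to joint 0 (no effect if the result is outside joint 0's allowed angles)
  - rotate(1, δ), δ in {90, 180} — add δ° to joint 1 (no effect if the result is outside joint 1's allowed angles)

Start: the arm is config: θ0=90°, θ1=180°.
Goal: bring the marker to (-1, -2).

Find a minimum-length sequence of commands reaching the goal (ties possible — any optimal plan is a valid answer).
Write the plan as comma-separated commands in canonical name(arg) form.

rotate(0, 180), rotate(1, 90)

initial: config: θ0=90°, θ1=180°
step 1 (rotate(0, 180)): config: θ0=270°, θ1=180°
step 2 (rotate(1, 90)): config: θ0=270°, θ1=270°
no 1-step plan works, so 2 is optimal.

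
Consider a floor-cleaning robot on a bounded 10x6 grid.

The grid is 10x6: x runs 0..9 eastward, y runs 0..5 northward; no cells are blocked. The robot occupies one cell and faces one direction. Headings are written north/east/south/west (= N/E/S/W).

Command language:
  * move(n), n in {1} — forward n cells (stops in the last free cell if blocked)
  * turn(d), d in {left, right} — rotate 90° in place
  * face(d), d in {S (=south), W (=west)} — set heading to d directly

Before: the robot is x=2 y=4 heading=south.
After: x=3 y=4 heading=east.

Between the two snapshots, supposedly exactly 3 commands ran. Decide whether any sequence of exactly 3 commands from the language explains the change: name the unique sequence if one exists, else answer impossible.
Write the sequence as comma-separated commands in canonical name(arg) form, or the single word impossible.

face(S), turn(left), move(1)

key: cell and facing (now E) both changed — the 3 commands mix motion and turning
start: x=2 y=4 heading=south
[1] after face(S): x=2 y=4 heading=south
[2] after turn(left): x=2 y=4 heading=east
[3] after move(1): x=3 y=4 heading=east
uniquely the one of 125 3-step routes that fits.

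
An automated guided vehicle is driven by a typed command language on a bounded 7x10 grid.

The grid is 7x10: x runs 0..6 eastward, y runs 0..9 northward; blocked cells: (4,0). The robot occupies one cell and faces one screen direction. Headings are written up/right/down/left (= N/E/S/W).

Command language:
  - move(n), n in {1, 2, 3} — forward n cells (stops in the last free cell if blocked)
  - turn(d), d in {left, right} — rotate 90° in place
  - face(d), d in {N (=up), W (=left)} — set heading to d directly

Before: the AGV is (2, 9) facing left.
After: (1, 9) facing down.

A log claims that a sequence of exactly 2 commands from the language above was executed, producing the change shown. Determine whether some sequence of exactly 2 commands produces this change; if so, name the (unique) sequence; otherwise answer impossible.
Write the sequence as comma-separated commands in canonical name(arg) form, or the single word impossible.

key: running turn(left) before move(1) would end elsewhere — order is forced
begin: (2, 9) facing left
1. move(1) → (1, 9) facing left
2. turn(left) → (1, 9) facing down
uniquely the one of 49 2-step routes that fits.

move(1), turn(left)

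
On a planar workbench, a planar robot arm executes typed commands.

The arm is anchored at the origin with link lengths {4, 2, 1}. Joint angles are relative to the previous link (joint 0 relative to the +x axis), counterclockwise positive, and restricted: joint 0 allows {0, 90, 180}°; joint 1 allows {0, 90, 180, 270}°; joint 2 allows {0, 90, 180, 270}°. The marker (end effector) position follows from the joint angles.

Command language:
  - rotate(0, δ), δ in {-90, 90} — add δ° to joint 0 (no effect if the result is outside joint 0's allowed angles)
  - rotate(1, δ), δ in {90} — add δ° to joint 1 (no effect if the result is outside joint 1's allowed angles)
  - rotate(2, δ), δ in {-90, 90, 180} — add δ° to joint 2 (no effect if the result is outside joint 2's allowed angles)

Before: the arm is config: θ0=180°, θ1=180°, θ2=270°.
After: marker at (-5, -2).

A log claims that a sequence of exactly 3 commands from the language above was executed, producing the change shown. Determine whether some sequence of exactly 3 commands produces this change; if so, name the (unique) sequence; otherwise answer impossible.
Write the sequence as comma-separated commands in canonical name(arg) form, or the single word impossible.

t0: config: θ0=180°, θ1=180°, θ2=270°
step 1 (rotate(1, 90)): config: θ0=180°, θ1=270°, θ2=270°
step 2 (rotate(1, 90)): config: θ0=180°, θ1=0°, θ2=270°
step 3 (rotate(1, 90)): config: θ0=180°, θ1=90°, θ2=270°
all 216 alternatives checked — unique.

rotate(1, 90), rotate(1, 90), rotate(1, 90)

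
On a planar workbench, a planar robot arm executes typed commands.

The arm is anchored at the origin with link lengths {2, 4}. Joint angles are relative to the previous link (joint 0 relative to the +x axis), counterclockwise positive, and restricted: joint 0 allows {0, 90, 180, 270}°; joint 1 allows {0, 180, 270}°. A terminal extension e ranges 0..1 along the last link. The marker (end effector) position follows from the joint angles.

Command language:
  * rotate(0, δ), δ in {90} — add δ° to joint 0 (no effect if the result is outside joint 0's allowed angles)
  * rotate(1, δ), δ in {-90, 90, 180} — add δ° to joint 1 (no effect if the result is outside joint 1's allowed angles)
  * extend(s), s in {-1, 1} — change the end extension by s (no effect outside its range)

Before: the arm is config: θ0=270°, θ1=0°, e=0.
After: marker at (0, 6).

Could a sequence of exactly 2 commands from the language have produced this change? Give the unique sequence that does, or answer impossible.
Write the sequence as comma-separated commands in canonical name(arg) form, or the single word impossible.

t0: config: θ0=270°, θ1=0°, e=0
step 1 (rotate(0, 90)): config: θ0=0°, θ1=0°, e=0
step 2 (rotate(0, 90)): config: θ0=90°, θ1=0°, e=0
uniquely the one of 36 2-step routes that fits.

rotate(0, 90), rotate(0, 90)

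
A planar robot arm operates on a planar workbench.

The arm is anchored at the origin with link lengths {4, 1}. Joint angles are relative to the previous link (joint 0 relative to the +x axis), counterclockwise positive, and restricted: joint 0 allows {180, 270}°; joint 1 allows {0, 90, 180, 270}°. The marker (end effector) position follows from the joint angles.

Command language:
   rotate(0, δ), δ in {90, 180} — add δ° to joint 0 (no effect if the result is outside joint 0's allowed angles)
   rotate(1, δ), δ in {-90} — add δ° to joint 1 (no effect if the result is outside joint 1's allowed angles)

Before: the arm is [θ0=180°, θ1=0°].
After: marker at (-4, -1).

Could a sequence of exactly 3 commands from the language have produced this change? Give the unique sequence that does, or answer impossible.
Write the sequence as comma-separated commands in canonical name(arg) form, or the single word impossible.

from: [θ0=180°, θ1=0°]
[1] after rotate(1, -90): [θ0=180°, θ1=270°]
[2] after rotate(1, -90): [θ0=180°, θ1=180°]
[3] after rotate(1, -90): [θ0=180°, θ1=90°]
no other 3-command option fits: unique.

rotate(1, -90), rotate(1, -90), rotate(1, -90)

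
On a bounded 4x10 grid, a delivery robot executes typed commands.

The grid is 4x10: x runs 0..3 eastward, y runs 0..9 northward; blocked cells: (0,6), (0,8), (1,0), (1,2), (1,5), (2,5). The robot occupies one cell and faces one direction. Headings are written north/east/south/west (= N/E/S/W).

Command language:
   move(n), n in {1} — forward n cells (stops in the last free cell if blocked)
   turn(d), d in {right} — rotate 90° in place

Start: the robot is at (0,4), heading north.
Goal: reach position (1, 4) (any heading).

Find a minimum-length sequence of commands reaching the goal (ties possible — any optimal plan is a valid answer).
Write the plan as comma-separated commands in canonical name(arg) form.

turn(right), move(1)

t0: at (0,4), heading north
1. turn(right) → at (0,4), heading east
2. move(1) → at (1,4), heading east
minimal: 2 command(s), checked below 2.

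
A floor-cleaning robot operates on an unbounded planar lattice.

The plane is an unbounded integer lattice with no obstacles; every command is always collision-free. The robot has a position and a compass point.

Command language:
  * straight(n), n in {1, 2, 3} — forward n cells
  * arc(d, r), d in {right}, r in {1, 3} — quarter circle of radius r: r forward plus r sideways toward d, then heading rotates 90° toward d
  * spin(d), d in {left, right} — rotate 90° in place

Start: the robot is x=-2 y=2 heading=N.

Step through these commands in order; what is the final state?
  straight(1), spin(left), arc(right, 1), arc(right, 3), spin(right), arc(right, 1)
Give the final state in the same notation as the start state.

t0: x=-2 y=2 heading=N
t=1 straight(1) ⇒ x=-2 y=3 heading=N
t=2 spin(left) ⇒ x=-2 y=3 heading=W
t=3 arc(right, 1) ⇒ x=-3 y=4 heading=N
t=4 arc(right, 3) ⇒ x=0 y=7 heading=E
t=5 spin(right) ⇒ x=0 y=7 heading=S
t=6 arc(right, 1) ⇒ x=-1 y=6 heading=W

x=-1 y=6 heading=W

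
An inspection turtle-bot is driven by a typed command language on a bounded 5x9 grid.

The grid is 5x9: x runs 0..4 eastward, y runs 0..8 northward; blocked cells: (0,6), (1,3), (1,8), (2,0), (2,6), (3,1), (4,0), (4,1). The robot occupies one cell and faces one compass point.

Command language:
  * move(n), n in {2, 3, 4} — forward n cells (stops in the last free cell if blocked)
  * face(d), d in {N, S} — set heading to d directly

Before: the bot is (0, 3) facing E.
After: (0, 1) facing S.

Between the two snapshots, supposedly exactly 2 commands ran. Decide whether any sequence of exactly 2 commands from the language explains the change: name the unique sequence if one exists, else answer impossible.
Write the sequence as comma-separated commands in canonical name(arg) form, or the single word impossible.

key: running move(2) before face(S) would end elsewhere — order is forced
from: (0, 3) facing E
step 1 (face(S)): (0, 3) facing S
step 2 (move(2)): (0, 1) facing S
uniquely the one of 25 2-step routes that fits.

face(S), move(2)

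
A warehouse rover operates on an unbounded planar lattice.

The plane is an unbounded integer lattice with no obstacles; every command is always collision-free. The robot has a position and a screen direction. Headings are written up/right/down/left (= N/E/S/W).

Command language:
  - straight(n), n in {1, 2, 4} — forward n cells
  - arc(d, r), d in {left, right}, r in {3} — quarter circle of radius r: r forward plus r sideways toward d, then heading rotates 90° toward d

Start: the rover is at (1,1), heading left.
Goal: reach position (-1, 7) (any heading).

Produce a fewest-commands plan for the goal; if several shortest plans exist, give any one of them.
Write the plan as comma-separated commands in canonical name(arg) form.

initial: at (1,1), heading left
t=1 straight(2) ⇒ at (-1,1), heading left
t=2 arc(right, 3) ⇒ at (-4,4), heading up
t=3 arc(right, 3) ⇒ at (-1,7), heading right
nothing shorter than 3 reaches the goal.

straight(2), arc(right, 3), arc(right, 3)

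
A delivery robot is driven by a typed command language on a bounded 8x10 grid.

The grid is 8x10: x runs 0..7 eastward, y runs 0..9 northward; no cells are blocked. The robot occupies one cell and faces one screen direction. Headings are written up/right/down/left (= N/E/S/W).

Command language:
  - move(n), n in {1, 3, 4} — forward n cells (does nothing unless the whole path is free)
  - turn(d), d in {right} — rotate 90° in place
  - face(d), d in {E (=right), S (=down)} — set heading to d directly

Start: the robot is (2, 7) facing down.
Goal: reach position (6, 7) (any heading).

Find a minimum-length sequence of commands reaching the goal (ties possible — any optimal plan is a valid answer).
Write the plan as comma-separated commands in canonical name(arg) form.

face(E), move(4)

initial: (2, 7) facing down
t=1 face(E) ⇒ (2, 7) facing right
t=2 move(4) ⇒ (6, 7) facing right
minimal: 2 command(s), checked below 2.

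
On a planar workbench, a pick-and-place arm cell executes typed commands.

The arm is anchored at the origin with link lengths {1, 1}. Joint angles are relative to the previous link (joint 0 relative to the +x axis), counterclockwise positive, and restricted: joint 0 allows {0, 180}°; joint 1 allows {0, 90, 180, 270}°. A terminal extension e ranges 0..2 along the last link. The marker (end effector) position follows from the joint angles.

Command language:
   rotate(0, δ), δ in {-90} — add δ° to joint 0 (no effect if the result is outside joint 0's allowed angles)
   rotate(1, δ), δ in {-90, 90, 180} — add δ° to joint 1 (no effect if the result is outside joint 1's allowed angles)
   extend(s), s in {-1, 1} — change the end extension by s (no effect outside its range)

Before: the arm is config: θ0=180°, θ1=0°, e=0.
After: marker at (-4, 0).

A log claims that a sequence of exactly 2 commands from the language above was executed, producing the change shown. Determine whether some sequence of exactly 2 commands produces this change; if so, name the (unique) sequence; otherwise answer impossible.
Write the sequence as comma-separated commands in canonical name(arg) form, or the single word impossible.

extend(1), extend(1)

t0: config: θ0=180°, θ1=0°, e=0
step 1 (extend(1)): config: θ0=180°, θ1=0°, e=1
step 2 (extend(1)): config: θ0=180°, θ1=0°, e=2
no rival 2-sequence matches.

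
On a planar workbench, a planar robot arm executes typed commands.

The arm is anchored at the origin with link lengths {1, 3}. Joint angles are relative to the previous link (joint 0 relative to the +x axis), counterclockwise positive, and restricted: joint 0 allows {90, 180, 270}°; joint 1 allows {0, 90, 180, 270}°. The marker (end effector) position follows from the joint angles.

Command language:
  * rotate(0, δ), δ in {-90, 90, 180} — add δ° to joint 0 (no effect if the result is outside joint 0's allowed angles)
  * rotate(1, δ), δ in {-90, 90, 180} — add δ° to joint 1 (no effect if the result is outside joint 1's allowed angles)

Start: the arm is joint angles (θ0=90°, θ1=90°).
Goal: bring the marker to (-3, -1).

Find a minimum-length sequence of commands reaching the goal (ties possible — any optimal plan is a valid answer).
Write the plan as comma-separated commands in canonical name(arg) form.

from: joint angles (θ0=90°, θ1=90°)
[1] after rotate(0, 180): joint angles (θ0=270°, θ1=90°)
[2] after rotate(1, 180): joint angles (θ0=270°, θ1=270°)
shorter routes all fall short; 2 is best.

rotate(0, 180), rotate(1, 180)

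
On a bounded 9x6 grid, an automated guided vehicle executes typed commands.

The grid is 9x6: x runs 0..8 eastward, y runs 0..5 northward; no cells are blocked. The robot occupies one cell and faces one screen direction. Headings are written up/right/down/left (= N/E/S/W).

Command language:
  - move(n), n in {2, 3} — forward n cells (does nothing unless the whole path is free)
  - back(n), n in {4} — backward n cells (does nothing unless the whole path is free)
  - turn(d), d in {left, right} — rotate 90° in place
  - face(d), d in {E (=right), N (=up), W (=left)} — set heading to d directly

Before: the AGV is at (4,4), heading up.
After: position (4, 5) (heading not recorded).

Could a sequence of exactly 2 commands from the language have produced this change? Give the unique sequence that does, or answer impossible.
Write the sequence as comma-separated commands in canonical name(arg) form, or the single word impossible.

every 2-command combo misses the target.

impossible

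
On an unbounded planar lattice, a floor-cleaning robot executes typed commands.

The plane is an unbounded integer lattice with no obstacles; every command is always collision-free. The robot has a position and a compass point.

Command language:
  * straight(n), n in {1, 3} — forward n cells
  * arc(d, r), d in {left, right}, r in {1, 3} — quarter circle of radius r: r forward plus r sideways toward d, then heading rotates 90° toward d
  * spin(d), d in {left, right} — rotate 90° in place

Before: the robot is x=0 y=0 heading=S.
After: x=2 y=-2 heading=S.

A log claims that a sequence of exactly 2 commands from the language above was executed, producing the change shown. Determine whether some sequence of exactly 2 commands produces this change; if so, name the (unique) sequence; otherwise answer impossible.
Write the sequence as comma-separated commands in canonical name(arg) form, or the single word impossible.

key: running arc(right, 1) before arc(left, 1) would end elsewhere — order is forced
begin: x=0 y=0 heading=S
step 1 (arc(left, 1)): x=1 y=-1 heading=E
step 2 (arc(right, 1)): x=2 y=-2 heading=S
uniquely the one of 64 2-step routes that fits.

arc(left, 1), arc(right, 1)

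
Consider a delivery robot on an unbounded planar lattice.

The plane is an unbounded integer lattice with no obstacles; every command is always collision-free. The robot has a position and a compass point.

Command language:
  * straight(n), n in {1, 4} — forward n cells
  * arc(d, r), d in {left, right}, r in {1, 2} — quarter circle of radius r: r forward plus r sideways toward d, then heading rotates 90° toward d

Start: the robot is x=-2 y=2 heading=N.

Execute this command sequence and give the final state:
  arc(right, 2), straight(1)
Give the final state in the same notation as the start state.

t0: x=-2 y=2 heading=N
step 1 (arc(right, 2)): x=0 y=4 heading=E
step 2 (straight(1)): x=1 y=4 heading=E

x=1 y=4 heading=E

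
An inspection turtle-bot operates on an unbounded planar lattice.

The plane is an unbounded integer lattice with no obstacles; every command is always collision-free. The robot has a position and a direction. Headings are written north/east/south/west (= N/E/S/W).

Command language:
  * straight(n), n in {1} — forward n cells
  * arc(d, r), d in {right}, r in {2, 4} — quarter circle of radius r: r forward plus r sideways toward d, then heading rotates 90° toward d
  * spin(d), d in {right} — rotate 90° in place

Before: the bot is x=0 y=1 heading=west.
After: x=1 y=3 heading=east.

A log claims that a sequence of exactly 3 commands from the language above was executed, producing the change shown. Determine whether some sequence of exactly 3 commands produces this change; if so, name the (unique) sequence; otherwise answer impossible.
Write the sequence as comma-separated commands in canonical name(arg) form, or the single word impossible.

straight(1), spin(right), arc(right, 2)

key: cell and facing (now E) both changed — the 3 commands mix motion and turning
begin: x=0 y=1 heading=west
[1] after straight(1): x=-1 y=1 heading=west
[2] after spin(right): x=-1 y=1 heading=north
[3] after arc(right, 2): x=1 y=3 heading=east
no other 3-command option fits: unique.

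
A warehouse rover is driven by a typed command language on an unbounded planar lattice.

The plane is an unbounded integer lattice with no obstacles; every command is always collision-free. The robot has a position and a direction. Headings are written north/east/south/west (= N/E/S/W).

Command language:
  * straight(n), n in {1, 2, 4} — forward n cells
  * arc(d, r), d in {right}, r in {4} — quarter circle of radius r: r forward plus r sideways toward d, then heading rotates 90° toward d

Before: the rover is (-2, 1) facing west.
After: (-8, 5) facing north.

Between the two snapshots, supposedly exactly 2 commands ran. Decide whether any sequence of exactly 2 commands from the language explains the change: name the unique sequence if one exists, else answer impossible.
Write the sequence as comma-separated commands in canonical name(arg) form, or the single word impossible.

straight(2), arc(right, 4)

key: position moved to (-8,5) AND the heading swung to N — translation plus rotation needed
from: (-2, 1) facing west
1. straight(2) → (-4, 1) facing west
2. arc(right, 4) → (-8, 5) facing north
uniquely the one of 16 2-step routes that fits.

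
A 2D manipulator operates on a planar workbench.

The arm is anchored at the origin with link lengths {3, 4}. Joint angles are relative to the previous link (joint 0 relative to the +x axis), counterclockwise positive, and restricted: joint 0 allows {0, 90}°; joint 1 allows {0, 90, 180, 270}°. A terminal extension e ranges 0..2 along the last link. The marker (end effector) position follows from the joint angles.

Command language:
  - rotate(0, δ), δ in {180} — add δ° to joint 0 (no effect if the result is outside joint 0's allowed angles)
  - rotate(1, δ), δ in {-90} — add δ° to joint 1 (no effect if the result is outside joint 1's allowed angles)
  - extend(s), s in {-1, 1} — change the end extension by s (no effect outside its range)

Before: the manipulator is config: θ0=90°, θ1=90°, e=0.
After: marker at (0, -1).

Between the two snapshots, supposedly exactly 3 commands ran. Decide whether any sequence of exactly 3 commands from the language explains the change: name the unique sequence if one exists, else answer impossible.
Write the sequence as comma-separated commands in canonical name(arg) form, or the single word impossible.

rotate(1, -90), rotate(1, -90), rotate(1, -90)

begin: config: θ0=90°, θ1=90°, e=0
1. rotate(1, -90) → config: θ0=90°, θ1=0°, e=0
2. rotate(1, -90) → config: θ0=90°, θ1=270°, e=0
3. rotate(1, -90) → config: θ0=90°, θ1=180°, e=0
no other 3-command option fits: unique.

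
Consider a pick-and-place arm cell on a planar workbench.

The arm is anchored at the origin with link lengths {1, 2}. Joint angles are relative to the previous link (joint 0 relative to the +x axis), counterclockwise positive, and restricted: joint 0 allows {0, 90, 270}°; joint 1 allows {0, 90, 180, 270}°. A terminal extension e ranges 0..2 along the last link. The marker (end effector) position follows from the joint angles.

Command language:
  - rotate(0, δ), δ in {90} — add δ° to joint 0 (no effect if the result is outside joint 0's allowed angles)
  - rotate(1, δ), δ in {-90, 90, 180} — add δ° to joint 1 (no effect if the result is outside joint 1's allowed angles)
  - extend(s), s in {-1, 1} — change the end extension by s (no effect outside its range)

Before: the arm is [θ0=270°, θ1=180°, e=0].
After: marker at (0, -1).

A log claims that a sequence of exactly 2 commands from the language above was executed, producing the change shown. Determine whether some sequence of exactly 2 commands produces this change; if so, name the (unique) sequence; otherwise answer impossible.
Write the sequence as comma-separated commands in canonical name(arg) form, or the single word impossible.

rotate(0, 90), rotate(0, 90)

begin: [θ0=270°, θ1=180°, e=0]
step 1 (rotate(0, 90)): [θ0=0°, θ1=180°, e=0]
step 2 (rotate(0, 90)): [θ0=90°, θ1=180°, e=0]
all 36 alternatives checked — unique.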